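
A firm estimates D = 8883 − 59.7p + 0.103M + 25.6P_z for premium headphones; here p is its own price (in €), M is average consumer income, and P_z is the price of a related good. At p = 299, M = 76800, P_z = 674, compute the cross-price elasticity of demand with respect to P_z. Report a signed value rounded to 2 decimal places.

At the given values, D = 8883 − 59.7(299) + 0.103(76800) + 25.6(674) = 16197.5.
∂D/∂P_z = 25.6.
E = (25.6) × (674/16197.5) = 1.0652…

1.07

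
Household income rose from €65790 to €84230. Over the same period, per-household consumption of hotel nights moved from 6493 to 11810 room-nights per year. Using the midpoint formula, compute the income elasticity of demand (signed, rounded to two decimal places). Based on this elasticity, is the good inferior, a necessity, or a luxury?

2.36; luxury

%ΔQ = (11810 − 6493)/[( 6493 + 11810)/2] = 5317/9151.5 = 0.580997…
%ΔIncome = (84230 − 65790)/[( 65790 + 84230)/2] = 18440/75010 = 0.245833…
E_income = (5317/9151.5) / (18440/75010) = 2.3633…
E_income > 1 ⇒ normal good, luxury.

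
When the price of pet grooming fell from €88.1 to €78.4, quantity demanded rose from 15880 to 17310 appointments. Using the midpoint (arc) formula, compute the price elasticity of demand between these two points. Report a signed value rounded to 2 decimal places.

-0.74

%ΔQ = (17310 − 15880) / [(15880 + 17310)/2] = 1430/16595 = 0.086170…
%ΔP = (78.4 − 88.1) / [(88.1 + 78.4)/2] = -9.7/83.25 = -0.116516…
Arc Ed = %ΔQ / %ΔP = (1430/16595) / (-9.7/83.25) = -0.7395…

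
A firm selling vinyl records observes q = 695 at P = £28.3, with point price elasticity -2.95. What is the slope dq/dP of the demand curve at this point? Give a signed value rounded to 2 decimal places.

Ed = (dq/dP)·(P/q) ⇒ dq/dP = Ed·q/P = (-2.95)·695/28.3 = -72.4469…

-72.45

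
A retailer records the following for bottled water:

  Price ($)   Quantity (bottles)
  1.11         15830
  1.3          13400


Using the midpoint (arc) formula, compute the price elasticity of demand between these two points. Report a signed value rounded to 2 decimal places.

-1.05

%ΔQ = (13400 − 15830) / [(15830 + 13400)/2] = -2430/14615 = -0.166267…
%ΔP = (1.3 − 1.11) / [(1.11 + 1.3)/2] = 0.19/1.205 = 0.157676…
Arc Ed = %ΔQ / %ΔP = (-2430/14615) / (0.19/1.205) = -1.0544…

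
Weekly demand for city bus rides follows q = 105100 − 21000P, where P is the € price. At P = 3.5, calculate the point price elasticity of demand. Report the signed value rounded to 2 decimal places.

-2.33

dq/dP = −21000. At P = 3.5, q = 105100 − 21000(3.5) = 31600.
Ed = (dq/dP)·(P/q) = −21000 × (3.5/31600) = -2.3259…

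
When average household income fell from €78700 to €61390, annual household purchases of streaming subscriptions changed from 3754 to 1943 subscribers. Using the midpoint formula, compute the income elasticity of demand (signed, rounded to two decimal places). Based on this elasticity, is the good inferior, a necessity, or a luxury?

2.57; luxury

%ΔQ = (1943 − 3754)/[( 3754 + 1943)/2] = -1811/2848.5 = -0.635773…
%ΔIncome = (61390 − 78700)/[( 78700 + 61390)/2] = -17310/70045 = -0.247126…
E_income = (-1811/2848.5) / (-17310/70045) = 2.5726…
E_income > 1 ⇒ normal good, luxury.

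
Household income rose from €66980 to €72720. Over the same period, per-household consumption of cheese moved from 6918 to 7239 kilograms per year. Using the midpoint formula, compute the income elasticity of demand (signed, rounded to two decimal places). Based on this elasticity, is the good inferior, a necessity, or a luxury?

%ΔQ = (7239 − 6918)/[( 6918 + 7239)/2] = 321/7078.5 = 0.045348…
%ΔIncome = (72720 − 66980)/[( 66980 + 72720)/2] = 5740/69850 = 0.082176…
E_income = (321/7078.5) / (5740/69850) = 0.5518…
0 < E_income < 1 ⇒ normal good, necessity.

0.55; necessity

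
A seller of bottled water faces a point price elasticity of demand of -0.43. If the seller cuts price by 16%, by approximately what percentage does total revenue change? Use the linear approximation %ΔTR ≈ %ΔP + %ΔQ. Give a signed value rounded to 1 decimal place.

-9.1%

%ΔQ ≈ Ed × %ΔP = (-0.43) × (-16%) = +6.8800%
%ΔTR ≈ %ΔP + %ΔQ = (-16%) + (+6.8800%) = -9.1200%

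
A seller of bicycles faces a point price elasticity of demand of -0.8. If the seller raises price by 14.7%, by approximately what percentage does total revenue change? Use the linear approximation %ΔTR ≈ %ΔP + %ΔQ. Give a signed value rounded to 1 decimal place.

%ΔQ ≈ Ed × %ΔP = (-0.8) × (+14.7%) = -11.7600%
%ΔTR ≈ %ΔP + %ΔQ = (+14.7%) + (-11.7600%) = +2.9400%

+2.9%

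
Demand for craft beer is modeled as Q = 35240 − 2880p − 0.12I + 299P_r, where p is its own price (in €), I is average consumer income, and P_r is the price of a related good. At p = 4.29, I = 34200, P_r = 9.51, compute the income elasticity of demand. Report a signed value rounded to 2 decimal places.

-0.19

At the given values, Q = 35240 − 2880(4.29) − 0.12(34200) + 299(9.51) = 21624.29.
∂Q/∂I = -0.12.
E = (-0.12) × (34200/21624.29) = -0.1897…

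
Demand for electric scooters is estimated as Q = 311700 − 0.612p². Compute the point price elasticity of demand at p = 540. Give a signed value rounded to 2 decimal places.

-2.68

dQ/dp = −2·0.612·p = -660.96. At p = 540, Q = 133240.8.
Ed = (dQ/dp)·(p/Q) = (-660.96) × (540/133240.8) = -2.6787…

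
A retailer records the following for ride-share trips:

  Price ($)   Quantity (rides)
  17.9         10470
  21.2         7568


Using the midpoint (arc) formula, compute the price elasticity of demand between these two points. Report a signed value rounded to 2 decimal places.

-1.91

%ΔQ = (7568 − 10470) / [(10470 + 7568)/2] = -2902/9019 = -0.321765…
%ΔP = (21.2 − 17.9) / [(17.9 + 21.2)/2] = 3.3/19.55 = 0.168797…
Arc Ed = %ΔQ / %ΔP = (-2902/9019) / (3.3/19.55) = -1.9062…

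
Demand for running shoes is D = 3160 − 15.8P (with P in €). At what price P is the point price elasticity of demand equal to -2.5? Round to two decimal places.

142.86

Ed = −15.8P/(3160 − 15.8P). Set this equal to -2.5:
15.8P = 2.5·(3160 − 15.8P) ⇒ 15.8P(1 + 2.5) = 2.5·3160
P = 2.5·3160 / (15.8·3.5) = 142.8571…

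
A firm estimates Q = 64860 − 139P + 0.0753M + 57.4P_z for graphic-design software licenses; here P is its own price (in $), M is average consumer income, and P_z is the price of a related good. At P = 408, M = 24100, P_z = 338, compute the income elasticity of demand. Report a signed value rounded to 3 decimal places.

0.062

At the given values, Q = 64860 − 139(408) + 0.0753(24100) + 57.4(338) = 29363.93.
∂Q/∂M = 0.0753.
E = (0.0753) × (24100/29363.93) = 0.06180…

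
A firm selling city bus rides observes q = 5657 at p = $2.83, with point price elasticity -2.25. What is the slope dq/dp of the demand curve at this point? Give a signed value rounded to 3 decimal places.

Ed = (dq/dp)·(p/q) ⇒ dq/dp = Ed·q/p = (-2.25)·5657/2.83 = -4497.61484…

-4497.615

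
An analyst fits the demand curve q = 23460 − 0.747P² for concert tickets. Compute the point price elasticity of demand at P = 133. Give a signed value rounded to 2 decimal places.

dq/dP = −2·0.747·P = -198.702. At P = 133, q = 10246.317.
Ed = (dq/dP)·(P/q) = (-198.702) × (133/10246.317) = -2.5792…

-2.58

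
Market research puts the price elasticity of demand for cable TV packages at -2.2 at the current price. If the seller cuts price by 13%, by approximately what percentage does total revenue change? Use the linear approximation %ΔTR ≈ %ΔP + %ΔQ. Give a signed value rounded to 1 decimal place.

%ΔQ ≈ Ed × %ΔP = (-2.2) × (-13%) = +28.6000%
%ΔTR ≈ %ΔP + %ΔQ = (-13%) + (+28.6000%) = +15.6000%

+15.6%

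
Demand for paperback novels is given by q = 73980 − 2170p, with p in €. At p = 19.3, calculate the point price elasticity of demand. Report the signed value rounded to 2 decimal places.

-1.30

dq/dp = −2170. At p = 19.3, q = 73980 − 2170(19.3) = 32099.
Ed = (dq/dp)·(p/q) = −2170 × (19.3/32099) = -1.3047…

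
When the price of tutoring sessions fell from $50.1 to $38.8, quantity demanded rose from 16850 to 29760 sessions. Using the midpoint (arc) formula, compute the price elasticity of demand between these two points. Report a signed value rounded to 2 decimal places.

-2.18

%ΔQ = (29760 − 16850) / [(16850 + 29760)/2] = 12910/23305 = 0.553958…
%ΔP = (38.8 − 50.1) / [(50.1 + 38.8)/2] = -11.3/44.45 = -0.254218…
Arc Ed = %ΔQ / %ΔP = (12910/23305) / (-11.3/44.45) = -2.1790…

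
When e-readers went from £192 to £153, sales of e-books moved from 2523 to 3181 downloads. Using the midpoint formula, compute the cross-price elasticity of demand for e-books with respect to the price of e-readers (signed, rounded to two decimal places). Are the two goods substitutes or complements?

-1.02; complements

%ΔQ_{e-books} = (3181 − 2523)/avg = 658/2852 = 0.230715…
%ΔP_{e-readers} = (153 − 192)/avg = -39/172.5 = -0.226086…
E_cross = (658/2852) / (-39/172.5) = -1.0204…
E_cross < 0 ⇒ the goods are complements.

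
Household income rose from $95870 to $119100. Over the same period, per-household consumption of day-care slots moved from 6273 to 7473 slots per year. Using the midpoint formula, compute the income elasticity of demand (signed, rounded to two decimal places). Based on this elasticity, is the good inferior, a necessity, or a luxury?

0.81; necessity

%ΔQ = (7473 − 6273)/[( 6273 + 7473)/2] = 1200/6873 = 0.174596…
%ΔIncome = (119100 − 95870)/[( 95870 + 119100)/2] = 23230/107485 = 0.216123…
E_income = (1200/6873) / (23230/107485) = 0.8078…
0 < E_income < 1 ⇒ normal good, necessity.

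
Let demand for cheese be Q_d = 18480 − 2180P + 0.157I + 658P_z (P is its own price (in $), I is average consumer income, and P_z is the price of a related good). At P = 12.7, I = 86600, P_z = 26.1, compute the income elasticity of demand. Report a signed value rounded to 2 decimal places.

At the given values, Q_d = 18480 − 2180(12.7) + 0.157(86600) + 658(26.1) = 21564.
∂Q_d/∂I = 0.157.
E = (0.157) × (86600/21564) = 0.6305…

0.63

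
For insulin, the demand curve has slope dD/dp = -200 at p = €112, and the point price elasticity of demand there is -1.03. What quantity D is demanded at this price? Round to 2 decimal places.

21747.57

Ed = (dD/dp)·(p/D) ⇒ D = (dD/dp)·p/Ed = (-200)·112/(-1.03) = 21747.5728…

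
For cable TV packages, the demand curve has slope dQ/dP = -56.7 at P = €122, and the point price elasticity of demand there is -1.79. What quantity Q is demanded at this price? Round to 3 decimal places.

Ed = (dQ/dP)·(P/Q) ⇒ Q = (dQ/dP)·P/Ed = (-56.7)·122/(-1.79) = 3864.46927…

3864.469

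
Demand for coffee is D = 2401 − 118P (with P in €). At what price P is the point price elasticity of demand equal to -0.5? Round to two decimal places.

Ed = −118P/(2401 − 118P). Set this equal to -0.5:
118P = 0.5·(2401 − 118P) ⇒ 118P(1 + 0.5) = 0.5·2401
P = 0.5·2401 / (118·1.5) = 6.7824…

6.78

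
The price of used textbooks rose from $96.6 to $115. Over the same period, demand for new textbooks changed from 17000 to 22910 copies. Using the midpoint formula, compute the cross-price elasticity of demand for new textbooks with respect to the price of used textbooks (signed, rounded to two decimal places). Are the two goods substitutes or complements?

%ΔQ_{new textbooks} = (22910 − 17000)/avg = 5910/19955 = 0.296166…
%ΔP_{used textbooks} = (115 − 96.6)/avg = 18.4/105.8 = 0.173913…
E_cross = (5910/19955) / (18.4/105.8) = 1.7029…
E_cross > 0 ⇒ the goods are substitutes.

1.70; substitutes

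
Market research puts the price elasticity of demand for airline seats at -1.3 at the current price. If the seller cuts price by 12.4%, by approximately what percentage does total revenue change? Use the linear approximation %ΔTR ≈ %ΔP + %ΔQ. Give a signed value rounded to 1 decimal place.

+3.7%

%ΔQ ≈ Ed × %ΔP = (-1.3) × (-12.4%) = +16.1200%
%ΔTR ≈ %ΔP + %ΔQ = (-12.4%) + (+16.1200%) = +3.7200%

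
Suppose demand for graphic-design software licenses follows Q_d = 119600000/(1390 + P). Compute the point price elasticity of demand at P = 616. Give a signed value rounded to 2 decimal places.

dQ_d/dP = −119600000/(1390 + P)² = -29.7214. At P = 616, Q_d = 59621.1.
Ed = (dQ_d/dP)·(P/Q_d) = (-29.7214) × (616/59621.1) = -0.3070…

-0.31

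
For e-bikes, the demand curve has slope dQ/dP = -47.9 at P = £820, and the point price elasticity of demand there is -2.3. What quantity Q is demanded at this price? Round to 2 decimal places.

Ed = (dQ/dP)·(P/Q) ⇒ Q = (dQ/dP)·P/Ed = (-47.9)·820/(-2.3) = 17077.3913…

17077.39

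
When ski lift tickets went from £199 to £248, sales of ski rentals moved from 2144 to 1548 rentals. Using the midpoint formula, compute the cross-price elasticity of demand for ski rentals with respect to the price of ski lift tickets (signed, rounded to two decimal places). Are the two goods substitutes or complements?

%ΔQ_{ski rentals} = (1548 − 2144)/avg = -596/1846 = -0.322860…
%ΔP_{ski lift tickets} = (248 − 199)/avg = 49/223.5 = 0.219239…
E_cross = (-596/1846) / (49/223.5) = -1.4726…
E_cross < 0 ⇒ the goods are complements.

-1.47; complements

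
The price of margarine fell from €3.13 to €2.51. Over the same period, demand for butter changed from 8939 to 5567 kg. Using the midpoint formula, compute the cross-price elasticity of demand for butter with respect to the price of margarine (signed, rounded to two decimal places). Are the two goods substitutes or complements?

%ΔQ_{butter} = (5567 − 8939)/avg = -3372/7253 = -0.464911…
%ΔP_{margarine} = (2.51 − 3.13)/avg = -0.62/2.82 = -0.219858…
E_cross = (-3372/7253) / (-0.62/2.82) = 2.1145…
E_cross > 0 ⇒ the goods are substitutes.

2.11; substitutes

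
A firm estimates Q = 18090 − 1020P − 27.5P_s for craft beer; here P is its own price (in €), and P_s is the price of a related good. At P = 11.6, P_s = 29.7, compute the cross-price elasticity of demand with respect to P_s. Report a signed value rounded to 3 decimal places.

At the given values, Q = 18090 − 1020(11.6) − 27.5(29.7) = 5441.25.
∂Q/∂P_s = -27.5.
E = (-27.5) × (29.7/5441.25) = -0.15010…

-0.150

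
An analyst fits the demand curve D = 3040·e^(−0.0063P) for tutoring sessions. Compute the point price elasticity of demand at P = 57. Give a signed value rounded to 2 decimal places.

-0.36

dD/dP = −0.0063·D = -13.3739. At P = 57, D = 2122.85.
Ed = (dD/dP)·(P/D) = (-13.3739) × (57/2122.85) = -0.3591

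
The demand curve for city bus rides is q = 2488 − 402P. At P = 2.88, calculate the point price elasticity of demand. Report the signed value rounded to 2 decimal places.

dq/dP = −402. At P = 2.88, q = 2488 − 402(2.88) = 1330.24.
Ed = (dq/dP)·(P/q) = −402 × (2.88/1330.24) = -0.8703…

-0.87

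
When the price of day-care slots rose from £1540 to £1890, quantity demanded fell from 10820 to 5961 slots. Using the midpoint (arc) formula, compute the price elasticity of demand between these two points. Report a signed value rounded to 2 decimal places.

%ΔQ = (5961 − 10820) / [(10820 + 5961)/2] = -4859/8390.5 = -0.579107…
%ΔP = (1890 − 1540) / [(1540 + 1890)/2] = 350/1715 = 0.204081…
Arc Ed = %ΔQ / %ΔP = (-4859/8390.5) / (350/1715) = -2.8376…

-2.84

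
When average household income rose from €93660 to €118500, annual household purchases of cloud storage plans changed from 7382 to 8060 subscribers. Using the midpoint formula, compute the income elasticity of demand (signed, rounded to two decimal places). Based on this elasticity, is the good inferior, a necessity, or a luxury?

%ΔQ = (8060 − 7382)/[( 7382 + 8060)/2] = 678/7721 = 0.087812…
%ΔIncome = (118500 − 93660)/[( 93660 + 118500)/2] = 24840/106080 = 0.234162…
E_income = (678/7721) / (24840/106080) = 0.3750…
0 < E_income < 1 ⇒ normal good, necessity.

0.38; necessity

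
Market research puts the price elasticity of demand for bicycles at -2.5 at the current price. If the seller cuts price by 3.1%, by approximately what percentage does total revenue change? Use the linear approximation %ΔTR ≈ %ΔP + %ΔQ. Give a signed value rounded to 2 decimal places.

+4.65%

%ΔQ ≈ Ed × %ΔP = (-2.5) × (-3.1%) = +7.7500%
%ΔTR ≈ %ΔP + %ΔQ = (-3.1%) + (+7.7500%) = +4.6500%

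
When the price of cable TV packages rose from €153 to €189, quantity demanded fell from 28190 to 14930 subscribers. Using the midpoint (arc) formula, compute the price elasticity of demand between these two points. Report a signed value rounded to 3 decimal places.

-2.921

%ΔQ = (14930 − 28190) / [(28190 + 14930)/2] = -13260/21560 = -0.615027…
%ΔP = (189 − 153) / [(153 + 189)/2] = 36/171 = 0.210526…
Arc Ed = %ΔQ / %ΔP = (-13260/21560) / (36/171) = -2.92138…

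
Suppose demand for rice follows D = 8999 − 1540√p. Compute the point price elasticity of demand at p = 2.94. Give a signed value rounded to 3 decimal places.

dD/dp = −1540/(2√p) = -449.073. At p = 2.94, D = 6358.45.
Ed = (dD/dp)·(p/D) = (-449.073) × (2.94/6358.45) = -0.20764…

-0.208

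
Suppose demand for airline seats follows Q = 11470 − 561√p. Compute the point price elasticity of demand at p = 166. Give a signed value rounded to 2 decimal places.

dQ/dp = −561/(2√p) = -21.771. At p = 166, Q = 4242.02.
Ed = (dQ/dp)·(p/Q) = (-21.771) × (166/4242.02) = -0.8519…

-0.85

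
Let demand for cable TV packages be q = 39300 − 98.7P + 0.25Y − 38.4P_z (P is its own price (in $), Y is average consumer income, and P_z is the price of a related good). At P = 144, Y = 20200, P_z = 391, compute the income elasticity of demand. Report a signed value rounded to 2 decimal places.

0.33

At the given values, q = 39300 − 98.7(144) + 0.25(20200) − 38.4(391) = 15122.8.
∂q/∂Y = 0.25.
E = (0.25) × (20200/15122.8) = 0.3339…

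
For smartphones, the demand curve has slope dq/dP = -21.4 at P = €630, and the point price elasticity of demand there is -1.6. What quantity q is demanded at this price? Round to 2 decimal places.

Ed = (dq/dP)·(P/q) ⇒ q = (dq/dP)·P/Ed = (-21.4)·630/(-1.6) = 8426.25

8426.25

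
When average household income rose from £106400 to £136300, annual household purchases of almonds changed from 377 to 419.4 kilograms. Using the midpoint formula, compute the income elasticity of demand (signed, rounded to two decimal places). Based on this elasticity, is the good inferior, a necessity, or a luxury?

%ΔQ = (419.4 − 377)/[( 377 + 419.4)/2] = 42.4/398.2 = 0.106479…
%ΔIncome = (136300 − 106400)/[( 106400 + 136300)/2] = 29900/121350 = 0.246394…
E_income = (42.4/398.2) / (29900/121350) = 0.4321…
0 < E_income < 1 ⇒ normal good, necessity.

0.43; necessity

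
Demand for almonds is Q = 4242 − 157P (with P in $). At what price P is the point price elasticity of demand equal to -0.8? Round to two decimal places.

12.01

Ed = −157P/(4242 − 157P). Set this equal to -0.8:
157P = 0.8·(4242 − 157P) ⇒ 157P(1 + 0.8) = 0.8·4242
P = 0.8·4242 / (157·1.8) = 12.0084…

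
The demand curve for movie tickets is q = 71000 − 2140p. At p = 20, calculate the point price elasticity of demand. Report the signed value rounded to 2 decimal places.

-1.52

dq/dp = −2140. At p = 20, q = 71000 − 2140(20) = 28200.
Ed = (dq/dp)·(p/q) = −2140 × (20/28200) = -1.5177…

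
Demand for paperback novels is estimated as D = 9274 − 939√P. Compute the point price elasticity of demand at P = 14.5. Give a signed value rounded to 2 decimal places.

-0.31

dD/dP = −939/(2√P) = -123.297. At P = 14.5, D = 5698.39.
Ed = (dD/dP)·(P/D) = (-123.297) × (14.5/5698.39) = -0.3137…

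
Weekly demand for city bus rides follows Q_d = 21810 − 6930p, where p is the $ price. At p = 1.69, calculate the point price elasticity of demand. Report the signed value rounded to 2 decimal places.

-1.16

dQ_d/dp = −6930. At p = 1.69, Q_d = 21810 − 6930(1.69) = 10098.3.
Ed = (dQ_d/dp)·(p/Q_d) = −6930 × (1.69/10098.3) = -1.1597…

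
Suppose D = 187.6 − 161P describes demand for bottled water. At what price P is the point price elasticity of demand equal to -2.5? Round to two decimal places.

Ed = −161P/(187.6 − 161P). Set this equal to -2.5:
161P = 2.5·(187.6 − 161P) ⇒ 161P(1 + 2.5) = 2.5·187.6
P = 2.5·187.6 / (161·3.5) = 0.8322…

0.83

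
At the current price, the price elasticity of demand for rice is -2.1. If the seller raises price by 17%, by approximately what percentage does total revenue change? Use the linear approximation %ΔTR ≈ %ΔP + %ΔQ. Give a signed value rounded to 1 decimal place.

-18.7%

%ΔQ ≈ Ed × %ΔP = (-2.1) × (+17%) = -35.7000%
%ΔTR ≈ %ΔP + %ΔQ = (+17%) + (-35.7000%) = -18.7000%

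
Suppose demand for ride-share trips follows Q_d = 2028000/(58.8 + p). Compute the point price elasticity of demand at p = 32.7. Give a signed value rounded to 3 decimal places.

dQ_d/dp = −2028000/(58.8 + p)² = -242.229. At p = 32.7, Q_d = 22163.9.
Ed = (dQ_d/dp)·(p/Q_d) = (-242.229) × (32.7/22163.9) = -0.35737…

-0.357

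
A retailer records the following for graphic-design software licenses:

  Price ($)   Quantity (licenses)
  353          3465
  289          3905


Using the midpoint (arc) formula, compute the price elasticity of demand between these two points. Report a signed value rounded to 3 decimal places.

-0.599

%ΔQ = (3905 − 3465) / [(3465 + 3905)/2] = 440/3685 = 0.119402…
%ΔP = (289 − 353) / [(353 + 289)/2] = -64/321 = -0.199376…
Arc Ed = %ΔQ / %ΔP = (440/3685) / (-64/321) = -0.59888…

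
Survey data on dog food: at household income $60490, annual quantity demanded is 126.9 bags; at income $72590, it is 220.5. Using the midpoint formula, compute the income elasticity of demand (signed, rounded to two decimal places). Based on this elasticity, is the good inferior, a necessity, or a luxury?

2.96; luxury

%ΔQ = (220.5 − 126.9)/[( 126.9 + 220.5)/2] = 93.6/173.7 = 0.538860…
%ΔIncome = (72590 − 60490)/[( 60490 + 72590)/2] = 12100/66540 = 0.181845…
E_income = (93.6/173.7) / (12100/66540) = 2.9632…
E_income > 1 ⇒ normal good, luxury.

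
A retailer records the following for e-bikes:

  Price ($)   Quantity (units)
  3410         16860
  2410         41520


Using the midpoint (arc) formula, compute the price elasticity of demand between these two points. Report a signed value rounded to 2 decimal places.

%ΔQ = (41520 − 16860) / [(16860 + 41520)/2] = 24660/29190 = 0.844809…
%ΔP = (2410 − 3410) / [(3410 + 2410)/2] = -1000/2910 = -0.343642…
Arc Ed = %ΔQ / %ΔP = (24660/29190) / (-1000/2910) = -2.4583…

-2.46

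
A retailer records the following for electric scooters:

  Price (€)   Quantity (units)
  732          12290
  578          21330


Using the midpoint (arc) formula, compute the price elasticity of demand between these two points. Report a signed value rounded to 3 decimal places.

%ΔQ = (21330 − 12290) / [(12290 + 21330)/2] = 9040/16810 = 0.537775…
%ΔP = (578 − 732) / [(732 + 578)/2] = -154/655 = -0.235114…
Arc Ed = %ΔQ / %ΔP = (9040/16810) / (-154/655) = -2.28729…

-2.287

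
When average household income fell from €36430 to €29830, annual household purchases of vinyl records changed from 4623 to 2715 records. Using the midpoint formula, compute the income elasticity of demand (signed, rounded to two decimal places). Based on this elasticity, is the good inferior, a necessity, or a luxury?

%ΔQ = (2715 − 4623)/[( 4623 + 2715)/2] = -1908/3669 = -0.520032…
%ΔIncome = (29830 − 36430)/[( 36430 + 29830)/2] = -6600/33130 = -0.199215…
E_income = (-1908/3669) / (-6600/33130) = 2.6104…
E_income > 1 ⇒ normal good, luxury.

2.61; luxury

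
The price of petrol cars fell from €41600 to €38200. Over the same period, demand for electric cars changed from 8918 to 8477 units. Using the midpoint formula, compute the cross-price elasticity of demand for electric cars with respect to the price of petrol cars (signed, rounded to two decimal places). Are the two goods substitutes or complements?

0.60; substitutes

%ΔQ_{electric cars} = (8477 − 8918)/avg = -441/8697.5 = -0.050704…
%ΔP_{petrol cars} = (38200 − 41600)/avg = -3400/39900 = -0.085213…
E_cross = (-441/8697.5) / (-3400/39900) = 0.5950…
E_cross > 0 ⇒ the goods are substitutes.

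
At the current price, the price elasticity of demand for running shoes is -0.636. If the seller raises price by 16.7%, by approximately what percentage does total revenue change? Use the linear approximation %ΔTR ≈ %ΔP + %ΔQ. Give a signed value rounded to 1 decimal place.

%ΔQ ≈ Ed × %ΔP = (-0.636) × (+16.7%) = -10.6212%
%ΔTR ≈ %ΔP + %ΔQ = (+16.7%) + (-10.6212%) = +6.0788%

+6.1%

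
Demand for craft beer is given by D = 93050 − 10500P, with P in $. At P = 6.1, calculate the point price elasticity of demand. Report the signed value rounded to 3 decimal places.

dD/dP = −10500. At P = 6.1, D = 93050 − 10500(6.1) = 29000.
Ed = (dD/dP)·(P/D) = −10500 × (6.1/29000) = -2.20862…

-2.209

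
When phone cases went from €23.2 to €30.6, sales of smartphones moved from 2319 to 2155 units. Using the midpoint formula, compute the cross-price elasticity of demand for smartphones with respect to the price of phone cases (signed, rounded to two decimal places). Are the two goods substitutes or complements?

%ΔQ_{smartphones} = (2155 − 2319)/avg = -164/2237 = -0.073312…
%ΔP_{phone cases} = (30.6 − 23.2)/avg = 7.4/26.9 = 0.275092…
E_cross = (-164/2237) / (7.4/26.9) = -0.2665…
E_cross < 0 ⇒ the goods are complements.

-0.27; complements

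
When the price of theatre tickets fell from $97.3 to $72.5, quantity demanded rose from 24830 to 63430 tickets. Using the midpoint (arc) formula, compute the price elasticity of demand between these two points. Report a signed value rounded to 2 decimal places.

-2.99

%ΔQ = (63430 − 24830) / [(24830 + 63430)/2] = 38600/44130 = 0.874688…
%ΔP = (72.5 − 97.3) / [(97.3 + 72.5)/2] = -24.8/84.9 = -0.292108…
Arc Ed = %ΔQ / %ΔP = (38600/44130) / (-24.8/84.9) = -2.9943…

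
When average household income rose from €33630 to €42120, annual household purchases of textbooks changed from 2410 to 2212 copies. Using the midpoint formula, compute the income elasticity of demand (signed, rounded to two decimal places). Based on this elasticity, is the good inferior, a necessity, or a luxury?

-0.38; inferior

%ΔQ = (2212 − 2410)/[( 2410 + 2212)/2] = -198/2311 = -0.085677…
%ΔIncome = (42120 − 33630)/[( 33630 + 42120)/2] = 8490/37875 = 0.224158…
E_income = (-198/2311) / (8490/37875) = -0.3822…
E_income < 0 ⇒ inferior good.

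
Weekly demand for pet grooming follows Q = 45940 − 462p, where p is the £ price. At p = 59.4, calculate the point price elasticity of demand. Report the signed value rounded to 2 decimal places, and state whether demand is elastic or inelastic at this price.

-1.48; elastic

dQ/dp = −462. At p = 59.4, Q = 45940 − 462(59.4) = 18497.2.
Ed = (dQ/dp)·(p/Q) = −462 × (59.4/18497.2) = -1.4836…
|Ed| = 1.48 > 1, so demand is elastic.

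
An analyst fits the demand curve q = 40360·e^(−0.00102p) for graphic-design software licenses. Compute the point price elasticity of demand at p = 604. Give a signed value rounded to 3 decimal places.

-0.616

dq/dp = −0.00102·q = -22.2326. At p = 604, q = 21796.7.
Ed = (dq/dp)·(p/q) = (-22.2326) × (604/21796.7) = -0.61608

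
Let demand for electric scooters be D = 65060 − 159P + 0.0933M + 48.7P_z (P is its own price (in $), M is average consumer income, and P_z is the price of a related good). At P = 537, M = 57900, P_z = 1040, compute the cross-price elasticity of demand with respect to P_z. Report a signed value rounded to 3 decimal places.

At the given values, D = 65060 − 159(537) + 0.0933(57900) + 48.7(1040) = 35727.07.
∂D/∂P_z = 48.7.
E = (48.7) × (1040/35727.07) = 1.41763…

1.418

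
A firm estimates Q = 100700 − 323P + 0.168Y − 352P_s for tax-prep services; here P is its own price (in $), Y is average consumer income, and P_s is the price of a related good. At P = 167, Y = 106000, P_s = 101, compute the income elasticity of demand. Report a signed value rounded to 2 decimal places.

At the given values, Q = 100700 − 323(167) + 0.168(106000) − 352(101) = 29015.
∂Q/∂Y = 0.168.
E = (0.168) × (106000/29015) = 0.6137…

0.61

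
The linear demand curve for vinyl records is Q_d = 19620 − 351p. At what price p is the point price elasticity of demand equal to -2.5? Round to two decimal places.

Ed = −351p/(19620 − 351p). Set this equal to -2.5:
351p = 2.5·(19620 − 351p) ⇒ 351p(1 + 2.5) = 2.5·19620
p = 2.5·19620 / (351·3.5) = 39.9267…

39.93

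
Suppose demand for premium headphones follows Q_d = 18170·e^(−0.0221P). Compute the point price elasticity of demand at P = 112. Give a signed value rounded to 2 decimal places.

dQ_d/dP = −0.0221·Q_d = -33.7895. At P = 112, Q_d = 1528.94.
Ed = (dQ_d/dP)·(P/Q_d) = (-33.7895) × (112/1528.94) = -2.4752

-2.48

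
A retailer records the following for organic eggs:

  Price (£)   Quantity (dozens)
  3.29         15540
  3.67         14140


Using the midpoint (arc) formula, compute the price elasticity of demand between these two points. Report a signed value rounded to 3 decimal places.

-0.864

%ΔQ = (14140 − 15540) / [(15540 + 14140)/2] = -1400/14840 = -0.094339…
%ΔP = (3.67 − 3.29) / [(3.29 + 3.67)/2] = 0.38/3.48 = 0.109195…
Arc Ed = %ΔQ / %ΔP = (-1400/14840) / (0.38/3.48) = -0.86395…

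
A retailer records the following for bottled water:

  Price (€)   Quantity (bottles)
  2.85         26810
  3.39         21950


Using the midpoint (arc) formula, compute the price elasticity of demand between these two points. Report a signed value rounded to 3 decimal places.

%ΔQ = (21950 − 26810) / [(26810 + 21950)/2] = -4860/24380 = -0.199343…
%ΔP = (3.39 − 2.85) / [(2.85 + 3.39)/2] = 0.54/3.12 = 0.173076…
Arc Ed = %ΔQ / %ΔP = (-4860/24380) / (0.54/3.12) = -1.15176…

-1.152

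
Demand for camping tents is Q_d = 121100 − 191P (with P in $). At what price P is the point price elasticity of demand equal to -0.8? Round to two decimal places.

281.79

Ed = −191P/(121100 − 191P). Set this equal to -0.8:
191P = 0.8·(121100 − 191P) ⇒ 191P(1 + 0.8) = 0.8·121100
P = 0.8·121100 / (191·1.8) = 281.7917…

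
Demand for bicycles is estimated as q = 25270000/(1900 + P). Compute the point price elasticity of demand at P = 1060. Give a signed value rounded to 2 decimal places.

dq/dP = −25270000/(1900 + P)² = -2.88418. At P = 1060, q = 8537.16.
Ed = (dq/dP)·(P/q) = (-2.88418) × (1060/8537.16) = -0.3581…

-0.36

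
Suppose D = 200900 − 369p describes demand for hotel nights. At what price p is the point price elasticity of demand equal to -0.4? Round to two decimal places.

155.56

Ed = −369p/(200900 − 369p). Set this equal to -0.4:
369p = 0.4·(200900 − 369p) ⇒ 369p(1 + 0.4) = 0.4·200900
p = 0.4·200900 / (369·1.4) = 155.5555…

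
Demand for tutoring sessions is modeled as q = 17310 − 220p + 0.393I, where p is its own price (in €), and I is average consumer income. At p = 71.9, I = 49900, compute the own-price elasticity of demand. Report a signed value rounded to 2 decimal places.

At the given values, q = 17310 − 220(71.9) + 0.393(49900) = 21102.7.
∂q/∂p = −220.
E = (-220) × (71.9/21102.7) = -0.7495…

-0.75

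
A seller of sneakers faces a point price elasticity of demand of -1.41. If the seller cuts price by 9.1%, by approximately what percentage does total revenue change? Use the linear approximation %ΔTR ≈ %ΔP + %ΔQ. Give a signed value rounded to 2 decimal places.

%ΔQ ≈ Ed × %ΔP = (-1.41) × (-9.1%) = +12.8310%
%ΔTR ≈ %ΔP + %ΔQ = (-9.1%) + (+12.8310%) = +3.7310%

+3.73%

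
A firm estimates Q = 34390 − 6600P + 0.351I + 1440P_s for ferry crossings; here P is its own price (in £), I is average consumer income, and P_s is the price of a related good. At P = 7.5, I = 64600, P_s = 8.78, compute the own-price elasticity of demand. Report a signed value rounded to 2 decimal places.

-2.45

At the given values, Q = 34390 − 6600(7.5) + 0.351(64600) + 1440(8.78) = 20207.8.
∂Q/∂P = −6600.
E = (-6600) × (7.5/20207.8) = -2.4495…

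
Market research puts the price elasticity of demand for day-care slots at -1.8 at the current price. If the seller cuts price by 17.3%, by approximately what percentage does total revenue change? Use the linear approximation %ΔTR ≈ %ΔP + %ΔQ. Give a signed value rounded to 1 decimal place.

%ΔQ ≈ Ed × %ΔP = (-1.8) × (-17.3%) = +31.1400%
%ΔTR ≈ %ΔP + %ΔQ = (-17.3%) + (+31.1400%) = +13.8400%

+13.8%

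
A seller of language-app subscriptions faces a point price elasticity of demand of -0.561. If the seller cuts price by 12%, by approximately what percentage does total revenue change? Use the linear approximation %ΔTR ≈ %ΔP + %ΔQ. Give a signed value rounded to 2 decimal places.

%ΔQ ≈ Ed × %ΔP = (-0.561) × (-12%) = +6.7320%
%ΔTR ≈ %ΔP + %ΔQ = (-12%) + (+6.7320%) = -5.2680%

-5.27%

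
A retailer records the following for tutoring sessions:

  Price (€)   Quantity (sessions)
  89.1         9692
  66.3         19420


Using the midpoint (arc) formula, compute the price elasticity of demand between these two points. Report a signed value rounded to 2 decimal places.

%ΔQ = (19420 − 9692) / [(9692 + 19420)/2] = 9728/14556 = 0.668315…
%ΔP = (66.3 − 89.1) / [(89.1 + 66.3)/2] = -22.8/77.7 = -0.293436…
Arc Ed = %ΔQ / %ΔP = (9728/14556) / (-22.8/77.7) = -2.2775…

-2.28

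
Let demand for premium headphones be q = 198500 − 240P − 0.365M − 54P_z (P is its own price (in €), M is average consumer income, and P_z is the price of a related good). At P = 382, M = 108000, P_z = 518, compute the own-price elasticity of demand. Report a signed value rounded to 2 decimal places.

-2.33

At the given values, q = 198500 − 240(382) − 0.365(108000) − 54(518) = 39428.
∂q/∂P = −240.
E = (-240) × (382/39428) = -2.3252…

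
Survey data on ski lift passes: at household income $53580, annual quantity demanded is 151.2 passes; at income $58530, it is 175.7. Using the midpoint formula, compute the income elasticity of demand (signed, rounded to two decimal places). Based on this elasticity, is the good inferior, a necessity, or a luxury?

%ΔQ = (175.7 − 151.2)/[( 151.2 + 175.7)/2] = 24.5/163.45 = 0.149892…
%ΔIncome = (58530 − 53580)/[( 53580 + 58530)/2] = 4950/56055 = 0.088306…
E_income = (24.5/163.45) / (4950/56055) = 1.6974…
E_income > 1 ⇒ normal good, luxury.

1.70; luxury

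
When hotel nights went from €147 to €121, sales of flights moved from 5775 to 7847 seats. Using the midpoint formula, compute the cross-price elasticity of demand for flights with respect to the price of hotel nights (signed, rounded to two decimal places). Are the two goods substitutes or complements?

-1.57; complements

%ΔQ_{flights} = (7847 − 5775)/avg = 2072/6811 = 0.304213…
%ΔP_{hotel nights} = (121 − 147)/avg = -26/134 = -0.194029…
E_cross = (2072/6811) / (-26/134) = -1.5678…
E_cross < 0 ⇒ the goods are complements.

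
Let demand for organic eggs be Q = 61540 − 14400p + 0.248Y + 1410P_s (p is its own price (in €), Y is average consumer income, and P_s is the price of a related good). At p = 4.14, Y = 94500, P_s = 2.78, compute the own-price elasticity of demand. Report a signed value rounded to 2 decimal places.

-2.04

At the given values, Q = 61540 − 14400(4.14) + 0.248(94500) + 1410(2.78) = 29279.8.
∂Q/∂p = −14400.
E = (-14400) × (4.14/29279.8) = -2.0360…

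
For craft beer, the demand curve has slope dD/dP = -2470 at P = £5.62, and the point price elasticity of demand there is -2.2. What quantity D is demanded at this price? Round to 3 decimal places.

Ed = (dD/dP)·(P/D) ⇒ D = (dD/dP)·P/Ed = (-2470)·5.62/(-2.2) = 6309.72727…

6309.727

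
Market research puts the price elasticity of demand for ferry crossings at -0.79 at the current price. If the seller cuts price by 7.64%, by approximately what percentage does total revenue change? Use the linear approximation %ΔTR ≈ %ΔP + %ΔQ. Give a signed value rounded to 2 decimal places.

%ΔQ ≈ Ed × %ΔP = (-0.79) × (-7.64%) = +6.0356%
%ΔTR ≈ %ΔP + %ΔQ = (-7.64%) + (+6.0356%) = -1.6044%

-1.60%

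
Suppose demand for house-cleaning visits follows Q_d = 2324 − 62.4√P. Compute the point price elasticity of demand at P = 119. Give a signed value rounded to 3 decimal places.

-0.207

dQ_d/dP = −62.4/(2√P) = -2.8601. At P = 119, Q_d = 1643.3.
Ed = (dQ_d/dP)·(P/Q_d) = (-2.8601) × (119/1643.3) = -0.20711…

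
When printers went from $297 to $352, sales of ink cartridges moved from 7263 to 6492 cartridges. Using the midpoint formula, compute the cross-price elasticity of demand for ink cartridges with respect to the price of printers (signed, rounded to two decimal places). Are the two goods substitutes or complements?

%ΔQ_{ink cartridges} = (6492 − 7263)/avg = -771/6877.5 = -0.112104…
%ΔP_{printers} = (352 − 297)/avg = 55/324.5 = 0.169491…
E_cross = (-771/6877.5) / (55/324.5) = -0.6614…
E_cross < 0 ⇒ the goods are complements.

-0.66; complements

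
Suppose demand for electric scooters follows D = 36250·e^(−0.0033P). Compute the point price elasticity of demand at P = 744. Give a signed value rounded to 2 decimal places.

dD/dP = −0.0033·D = -10.2693. At P = 744, D = 3111.92.
Ed = (dD/dP)·(P/D) = (-10.2693) × (744/3111.92) = -2.4552

-2.46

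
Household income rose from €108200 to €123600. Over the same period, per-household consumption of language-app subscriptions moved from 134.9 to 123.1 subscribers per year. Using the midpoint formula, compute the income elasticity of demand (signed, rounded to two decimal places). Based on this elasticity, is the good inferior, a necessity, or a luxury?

-0.69; inferior

%ΔQ = (123.1 − 134.9)/[( 134.9 + 123.1)/2] = -11.8/129 = -0.091472…
%ΔIncome = (123600 − 108200)/[( 108200 + 123600)/2] = 15400/115900 = 0.132873…
E_income = (-11.8/129) / (15400/115900) = -0.6884…
E_income < 0 ⇒ inferior good.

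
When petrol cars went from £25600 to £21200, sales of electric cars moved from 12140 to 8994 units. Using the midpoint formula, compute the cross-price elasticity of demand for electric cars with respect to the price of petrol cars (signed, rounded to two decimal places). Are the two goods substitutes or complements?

1.58; substitutes

%ΔQ_{electric cars} = (8994 − 12140)/avg = -3146/10567 = -0.297719…
%ΔP_{petrol cars} = (21200 − 25600)/avg = -4400/23400 = -0.188034…
E_cross = (-3146/10567) / (-4400/23400) = 1.5833…
E_cross > 0 ⇒ the goods are substitutes.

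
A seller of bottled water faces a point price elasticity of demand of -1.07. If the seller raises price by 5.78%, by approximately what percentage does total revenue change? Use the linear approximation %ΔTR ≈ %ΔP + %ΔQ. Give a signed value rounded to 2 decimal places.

-0.40%

%ΔQ ≈ Ed × %ΔP = (-1.07) × (+5.78%) = -6.1846%
%ΔTR ≈ %ΔP + %ΔQ = (+5.78%) + (-6.1846%) = -0.4046%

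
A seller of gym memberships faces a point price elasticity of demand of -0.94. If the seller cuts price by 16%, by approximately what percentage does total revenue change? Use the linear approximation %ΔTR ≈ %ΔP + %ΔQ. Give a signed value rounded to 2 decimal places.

%ΔQ ≈ Ed × %ΔP = (-0.94) × (-16%) = +15.0400%
%ΔTR ≈ %ΔP + %ΔQ = (-16%) + (+15.0400%) = -0.9600%

-0.96%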